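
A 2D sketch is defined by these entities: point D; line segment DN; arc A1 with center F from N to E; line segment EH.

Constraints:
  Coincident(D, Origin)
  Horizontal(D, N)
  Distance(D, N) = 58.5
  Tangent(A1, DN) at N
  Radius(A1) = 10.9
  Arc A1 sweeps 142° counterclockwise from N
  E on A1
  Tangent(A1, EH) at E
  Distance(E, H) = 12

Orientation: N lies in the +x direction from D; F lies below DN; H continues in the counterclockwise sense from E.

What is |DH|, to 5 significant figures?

66.883

D is at the origin; D and N share the same y with |DN| = 58.5 and N on the +x side, so N = (58.500, 0.0000). The tangent condition forces FN to be normal to DN, so F = N + (0, -10.9) = (58.500, -10.900). On A1, N sits at bearing 90° from F; a 142° counterclockwise sweep puts E at bearing 232°, so E = F + 10.9·(cos 232°, sin 232°) = (51.789, -19.489). Tangency of A1 to EH means the radius FE is perpendicular to EH, so EH runs along (−sin 232°, cos 232°); with |EH| = 12.0, H = (61.245, -26.877). Then |DH| = |H − D| = 66.883.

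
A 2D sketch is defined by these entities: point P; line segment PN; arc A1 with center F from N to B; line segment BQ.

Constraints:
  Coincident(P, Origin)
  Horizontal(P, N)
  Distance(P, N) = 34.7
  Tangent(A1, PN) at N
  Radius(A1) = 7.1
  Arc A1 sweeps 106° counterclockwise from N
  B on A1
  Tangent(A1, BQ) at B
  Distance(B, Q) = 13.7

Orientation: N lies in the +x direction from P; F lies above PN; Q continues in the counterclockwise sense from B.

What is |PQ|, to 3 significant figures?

43.8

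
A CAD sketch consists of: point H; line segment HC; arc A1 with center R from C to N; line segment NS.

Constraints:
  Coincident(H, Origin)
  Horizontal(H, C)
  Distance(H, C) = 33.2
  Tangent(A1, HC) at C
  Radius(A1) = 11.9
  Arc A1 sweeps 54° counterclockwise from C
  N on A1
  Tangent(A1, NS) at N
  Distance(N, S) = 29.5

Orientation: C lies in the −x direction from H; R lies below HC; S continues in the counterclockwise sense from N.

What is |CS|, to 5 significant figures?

39.434

On A1, C sits at bearing 90° from R; a 54° counterclockwise sweep puts N at bearing 144°, so N = R + 11.9·(cos 144°, sin 144°) = (-42.827, -4.9054). The tangent condition forces RN to be normal to NS, so NS runs along (−sin 144°, cos 144°); with |NS| = 29.5, S = (-60.167, -28.771). Then |CS| = |S − C| = 39.434.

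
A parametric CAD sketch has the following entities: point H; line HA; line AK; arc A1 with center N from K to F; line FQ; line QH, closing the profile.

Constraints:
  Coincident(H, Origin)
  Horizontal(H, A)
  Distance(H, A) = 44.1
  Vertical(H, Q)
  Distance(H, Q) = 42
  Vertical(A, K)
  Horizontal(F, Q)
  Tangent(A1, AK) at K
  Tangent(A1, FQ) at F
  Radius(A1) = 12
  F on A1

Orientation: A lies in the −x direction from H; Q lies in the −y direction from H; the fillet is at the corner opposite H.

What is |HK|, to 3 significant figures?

53.3

H is at the origin; HA is horizontal with |HA| = 44.1 and A on the −x side, so A = (-44.1, 0.00). H and Q share the same x with |HQ| = 42.0 and Q on the −y side, so Q = (0.00, -42.0). The virtual corner opposite H is at (-44.1, -42.0). The tangent condition forces NK to be normal to AK and tangency of A1 to FQ means the radius NF is perpendicular to FQ, with radius 12.0, so the center N sits 12.0 in from both sides at N = (-32.1, -30.0). That places the tangent points at K = (-44.1, -30.0) on AK and F = (-32.1, -42.0) on FQ. Then |HK| = |K − H| = 53.3.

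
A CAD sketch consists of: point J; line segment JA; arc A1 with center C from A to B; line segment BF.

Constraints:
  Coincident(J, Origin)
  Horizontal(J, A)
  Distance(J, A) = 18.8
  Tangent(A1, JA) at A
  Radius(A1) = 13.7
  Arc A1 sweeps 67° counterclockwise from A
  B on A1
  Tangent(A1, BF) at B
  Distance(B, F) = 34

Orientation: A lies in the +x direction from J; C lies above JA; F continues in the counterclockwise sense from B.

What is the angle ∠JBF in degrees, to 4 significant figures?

127.9°

J is at the origin; J and A share the same y with |JA| = 18.8 and A on the +x side, so A = (18.80, 0.000). A1 meets JA tangentially, so CA is at right angles to JA, so C = A + (0, 13.7) = (18.80, 13.70). On A1, A sits at bearing -90° from C; a 67° counterclockwise sweep puts B at bearing -23°, so B = C + 13.7·(cos -23°, sin -23°) = (31.41, 8.347). Tangency of A1 to BF means the radius CB is perpendicular to BF, so BF runs along (−sin -23°, cos -23°); with |BF| = 34.0, F = (44.70, 39.64). Then cos ∠JBF = BJ·BF / (|BJ||BF|), giving 127.9°.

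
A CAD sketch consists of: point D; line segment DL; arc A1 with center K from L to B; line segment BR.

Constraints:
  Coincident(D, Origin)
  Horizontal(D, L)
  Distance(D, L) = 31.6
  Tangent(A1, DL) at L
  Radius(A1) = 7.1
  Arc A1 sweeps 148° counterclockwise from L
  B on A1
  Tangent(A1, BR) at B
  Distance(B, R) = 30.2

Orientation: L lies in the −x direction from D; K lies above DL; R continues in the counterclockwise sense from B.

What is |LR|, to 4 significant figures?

36.41

On A1, L sits at bearing -90° from K; a 148° counterclockwise sweep puts B at bearing 58°, so B = K + 7.1·(cos 58°, sin 58°) = (-27.84, 13.12). A1 meets BR tangentially, so KB is at right angles to BR, so BR runs along (−sin 58°, cos 58°); with |BR| = 30.2, R = (-53.45, 29.12). Then |LR| = |R − L| = 36.41.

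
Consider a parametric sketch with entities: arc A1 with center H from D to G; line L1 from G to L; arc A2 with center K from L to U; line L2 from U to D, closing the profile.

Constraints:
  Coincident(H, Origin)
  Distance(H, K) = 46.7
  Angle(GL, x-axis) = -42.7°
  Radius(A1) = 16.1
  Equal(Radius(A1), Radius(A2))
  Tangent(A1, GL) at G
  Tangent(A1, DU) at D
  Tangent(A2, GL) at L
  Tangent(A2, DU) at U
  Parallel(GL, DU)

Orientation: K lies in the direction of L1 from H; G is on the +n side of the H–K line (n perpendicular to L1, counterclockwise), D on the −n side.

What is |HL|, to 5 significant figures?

49.397

The slot axis is L1's direction at -42.7°, so u = (cos -42.7°, sin -42.7°) = (0.73491, -0.67816) and n = (−sin -42.7°, cos -42.7°) = (0.67816, 0.73491). H is at the origin and K lies 46.7 along u from H, so K = 46.7·u = (34.321, -31.670). Tangency of A1 to both parallel lines with radius 16.1 puts G and D at H ± 16.1·n: G = (10.918, 11.832), D = (-10.918, -11.832). Equal radii place L and U the same way about K: L = K + 16.1·n = (45.239, -19.838), U = K − 16.1·n = (23.402, -43.502). Then |HL| = |L − H| = 49.397.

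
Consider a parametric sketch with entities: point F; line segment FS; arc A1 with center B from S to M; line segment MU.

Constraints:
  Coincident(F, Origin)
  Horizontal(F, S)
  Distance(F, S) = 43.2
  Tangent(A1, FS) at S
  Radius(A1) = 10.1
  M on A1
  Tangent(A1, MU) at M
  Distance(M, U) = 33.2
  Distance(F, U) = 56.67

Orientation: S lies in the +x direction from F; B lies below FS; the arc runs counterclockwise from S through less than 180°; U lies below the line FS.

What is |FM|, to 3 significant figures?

34.9

F is at the origin; FS is horizontal with |FS| = 43.2 and S on the +x side, so S = (43.2, 0.00). The tangent condition forces BS to be normal to FS, so B = S + (0, -10.1) = (43.2, -10.1). Since BM ⟂ MU (tangency), |BU| = √(10.1² + 33.2²) = 34.7 regardless of where M sits on A1. So U lies on both circle(F, 56.67) and circle(B, 34.7); the below-FS intersection is U = (35.7, -44.0). M is the foot of the tangent from U: M = (33.1, -10.9).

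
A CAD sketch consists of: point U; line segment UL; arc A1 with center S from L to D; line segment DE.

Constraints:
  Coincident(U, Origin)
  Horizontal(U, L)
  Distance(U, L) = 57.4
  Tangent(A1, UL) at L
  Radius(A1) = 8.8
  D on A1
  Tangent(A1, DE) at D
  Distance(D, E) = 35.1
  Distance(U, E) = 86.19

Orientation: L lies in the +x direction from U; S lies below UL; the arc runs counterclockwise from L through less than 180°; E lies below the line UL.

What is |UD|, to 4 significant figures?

53.50

U is at the origin; UL is horizontal with |UL| = 57.4 and L on the +x side, so L = (57.40, 0.000). A1 meets UL tangentially, so SL is at right angles to UL, so S = L + (0, -8.8) = (57.40, -8.800). Since SD ⟂ DE (tangency), |SE| = √(8.8² + 35.1²) = 36.19 regardless of where D sits on A1. So E lies on both circle(U, 86.19) and circle(S, 36.19); the below-UL intersection is E = (76.63, -39.45). D is the foot of the tangent from E: D = (51.31, -15.15).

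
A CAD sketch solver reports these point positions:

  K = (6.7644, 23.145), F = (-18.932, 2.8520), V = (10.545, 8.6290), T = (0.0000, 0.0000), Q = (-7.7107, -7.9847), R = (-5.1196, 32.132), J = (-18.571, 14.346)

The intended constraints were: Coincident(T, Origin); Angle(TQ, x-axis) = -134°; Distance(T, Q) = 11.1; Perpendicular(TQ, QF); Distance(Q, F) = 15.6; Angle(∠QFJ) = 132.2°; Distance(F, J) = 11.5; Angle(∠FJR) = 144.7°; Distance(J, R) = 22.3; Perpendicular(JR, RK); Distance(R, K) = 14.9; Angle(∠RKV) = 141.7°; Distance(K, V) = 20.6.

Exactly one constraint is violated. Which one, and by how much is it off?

Distance(K, V) = 20.6 — off by 5.60.

T = (0.00, 0.00) ✓; TQ at -134.0° ✓; |TQ| = 11.10 ✓; ∠(TQ, QF) = 90.00° ✓; |QF| = 15.60 ✓; ∠QFJ = 132.2° ✓; |FJ| = 11.50 ✓; ∠FJR = 144.7° ✓; |JR| = 22.30 ✓; ∠(JR, RK) = 90.00° ✓; |RK| = 14.90 ✓; ∠RKV = 141.7° ✓; |KV| = 15.00 ✗.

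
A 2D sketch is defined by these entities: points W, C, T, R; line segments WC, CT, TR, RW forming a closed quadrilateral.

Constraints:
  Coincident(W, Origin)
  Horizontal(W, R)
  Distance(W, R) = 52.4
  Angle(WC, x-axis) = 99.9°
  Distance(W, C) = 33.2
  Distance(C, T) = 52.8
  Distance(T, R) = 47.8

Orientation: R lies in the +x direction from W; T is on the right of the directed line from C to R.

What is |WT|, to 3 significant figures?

20.0

Checks: |CT| = 52.80 ✓; |TR| = 47.80 ✓.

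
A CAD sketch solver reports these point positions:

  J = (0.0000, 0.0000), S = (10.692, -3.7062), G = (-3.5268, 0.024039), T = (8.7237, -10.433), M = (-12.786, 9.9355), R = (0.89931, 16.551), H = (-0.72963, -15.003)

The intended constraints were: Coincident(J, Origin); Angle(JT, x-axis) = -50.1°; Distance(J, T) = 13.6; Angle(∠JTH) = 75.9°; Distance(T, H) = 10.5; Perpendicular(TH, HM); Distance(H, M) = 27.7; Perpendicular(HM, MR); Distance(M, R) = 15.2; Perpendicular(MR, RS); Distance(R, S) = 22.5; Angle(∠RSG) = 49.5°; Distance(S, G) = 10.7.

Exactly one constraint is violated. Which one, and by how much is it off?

Distance(S, G) = 10.7 — off by 4.00.

J = (0.00, 0.00) ✓; JT at -50.10° ✓; |JT| = 13.60 ✓; ∠JTH = 75.90° ✓; |TH| = 10.50 ✓; ∠(TH, HM) = 90.00° ✓; |HM| = 27.70 ✓; ∠(HM, MR) = 90.00° ✓; |MR| = 15.20 ✓; ∠(MR, RS) = 90.00° ✓; |RS| = 22.50 ✓; ∠RSG = 49.50° ✓; |SG| = 14.70 ✗.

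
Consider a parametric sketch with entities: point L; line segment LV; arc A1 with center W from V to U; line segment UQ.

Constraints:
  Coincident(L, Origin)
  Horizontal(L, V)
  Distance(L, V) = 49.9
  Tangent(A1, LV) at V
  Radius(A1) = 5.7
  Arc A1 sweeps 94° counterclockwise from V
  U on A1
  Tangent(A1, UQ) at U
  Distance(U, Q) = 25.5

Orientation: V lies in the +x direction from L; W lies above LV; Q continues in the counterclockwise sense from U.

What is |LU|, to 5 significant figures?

55.920

L is at the origin; L and V share the same y with |LV| = 49.9 and V on the +x side, so V = (49.900, 0.0000). Since A1 is tangent to LV there, WV ⟂ LV, so W = V + (0, 5.7) = (49.900, 5.7000). On A1, V sits at bearing -90° from W; a 94° counterclockwise sweep puts U at bearing 4°, so U = W + 5.7·(cos 4°, sin 4°) = (55.586, 6.0976). Then |LU| = |U − L| = 55.920.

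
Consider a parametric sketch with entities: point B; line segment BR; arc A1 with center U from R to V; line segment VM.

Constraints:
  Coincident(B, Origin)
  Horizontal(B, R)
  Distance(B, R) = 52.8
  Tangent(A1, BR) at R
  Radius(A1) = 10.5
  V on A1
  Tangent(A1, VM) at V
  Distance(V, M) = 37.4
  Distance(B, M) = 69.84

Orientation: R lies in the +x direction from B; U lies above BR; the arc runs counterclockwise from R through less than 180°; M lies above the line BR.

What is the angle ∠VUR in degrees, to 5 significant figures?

110.47°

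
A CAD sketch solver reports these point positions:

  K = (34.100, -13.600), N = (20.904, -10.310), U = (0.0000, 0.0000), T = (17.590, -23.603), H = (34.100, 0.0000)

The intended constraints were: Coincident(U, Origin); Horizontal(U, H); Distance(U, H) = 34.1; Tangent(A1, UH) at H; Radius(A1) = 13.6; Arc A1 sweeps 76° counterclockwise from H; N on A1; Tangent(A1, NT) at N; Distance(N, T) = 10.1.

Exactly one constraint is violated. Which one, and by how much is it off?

Distance(N, T) = 10.1 — off by 3.60.

U = (0.00, 0.00) ✓; U.y = 0.00, H.y = 0.00 ✓; |UH| = 34.10 ✓; ∠(KH, HU) = 90.00° ✓; |KH| = 13.60 ✓; bearing(K→N) − bearing(K→H) = 76.00° ✓; |KN| = 13.60 ✓; ∠(KN, NT) = 90.00° ✓; |NT| = 13.70 ✗.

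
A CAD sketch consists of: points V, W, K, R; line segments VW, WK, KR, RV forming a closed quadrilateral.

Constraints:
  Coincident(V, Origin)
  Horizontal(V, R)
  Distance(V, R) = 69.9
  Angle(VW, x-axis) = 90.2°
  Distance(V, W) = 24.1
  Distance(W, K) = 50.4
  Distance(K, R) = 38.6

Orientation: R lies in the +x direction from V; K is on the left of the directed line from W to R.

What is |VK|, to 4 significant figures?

59.43

V is at the origin; V and R share the same y with |VR| = 69.9 and R in +x, so R = (69.9, 0). VW runs at 90.2° with |VW| = 24.1, so W = (-0.08412, 24.10). K is determined by |WK| = 50.4 and |KR| = 38.6 together: it lies at the intersection of circle(W, 50.4) and circle(R, 38.6). With |WR| = 74.02, the foot of the radical line on WR is 44.10 from W and the perpendicular offset is √(50.4² − 44.10²) = 24.39. Taking the left-of-WR solution: K = (49.56, 32.81).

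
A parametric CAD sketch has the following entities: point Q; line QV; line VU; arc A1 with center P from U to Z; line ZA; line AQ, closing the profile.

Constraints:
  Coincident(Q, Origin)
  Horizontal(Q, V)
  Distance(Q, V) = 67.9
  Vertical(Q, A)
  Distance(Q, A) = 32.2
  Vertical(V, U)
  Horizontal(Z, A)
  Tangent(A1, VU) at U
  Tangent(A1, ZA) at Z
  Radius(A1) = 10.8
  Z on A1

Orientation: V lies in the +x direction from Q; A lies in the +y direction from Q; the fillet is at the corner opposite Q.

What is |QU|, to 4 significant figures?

71.19

The virtual corner opposite Q is at (67.90, 32.20). Tangency of A1 to VU means the radius PU is perpendicular to VU and the tangent condition forces PZ to be normal to ZA, with radius 10.8, so the center P sits 10.8 in from both sides at P = (57.10, 21.40). That places the tangent points at U = (67.90, 21.40) on VU and Z = (57.10, 32.20) on ZA. Then |QU| = |U − Q| = 71.19.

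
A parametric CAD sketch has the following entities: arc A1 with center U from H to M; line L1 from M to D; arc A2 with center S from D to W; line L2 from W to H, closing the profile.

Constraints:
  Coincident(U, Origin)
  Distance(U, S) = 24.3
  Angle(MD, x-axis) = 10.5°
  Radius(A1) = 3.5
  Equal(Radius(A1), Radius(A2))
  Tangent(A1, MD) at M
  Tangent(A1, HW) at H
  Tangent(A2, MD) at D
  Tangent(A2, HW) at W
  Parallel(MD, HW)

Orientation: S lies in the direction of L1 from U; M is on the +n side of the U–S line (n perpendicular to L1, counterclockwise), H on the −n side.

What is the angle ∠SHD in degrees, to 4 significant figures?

7.874°

The slot axis is L1's direction at 10.5°, so u = (cos 10.5°, sin 10.5°) = (0.9833, 0.1822) and n = (−sin 10.5°, cos 10.5°) = (-0.1822, 0.9833). U is at the origin and S lies 24.3 along u from U, so S = 24.3·u = (23.89, 4.428). Tangency of A1 to both parallel lines with radius 3.5 puts M and H at U ± 3.5·n: M = (-0.6378, 3.441), H = (0.6378, -3.441). Equal radii place D and W the same way about S: D = S + 3.5·n = (23.26, 7.870), W = S − 3.5·n = (24.53, 0.9869). Then cos ∠SHD = HS·HD / (|HS||HD|), giving 7.874°.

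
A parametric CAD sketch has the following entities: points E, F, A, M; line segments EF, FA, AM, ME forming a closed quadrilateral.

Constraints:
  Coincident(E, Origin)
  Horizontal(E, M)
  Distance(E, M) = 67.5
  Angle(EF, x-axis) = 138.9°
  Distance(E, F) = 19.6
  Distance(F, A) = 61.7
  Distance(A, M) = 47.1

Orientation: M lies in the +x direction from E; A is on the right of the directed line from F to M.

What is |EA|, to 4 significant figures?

42.11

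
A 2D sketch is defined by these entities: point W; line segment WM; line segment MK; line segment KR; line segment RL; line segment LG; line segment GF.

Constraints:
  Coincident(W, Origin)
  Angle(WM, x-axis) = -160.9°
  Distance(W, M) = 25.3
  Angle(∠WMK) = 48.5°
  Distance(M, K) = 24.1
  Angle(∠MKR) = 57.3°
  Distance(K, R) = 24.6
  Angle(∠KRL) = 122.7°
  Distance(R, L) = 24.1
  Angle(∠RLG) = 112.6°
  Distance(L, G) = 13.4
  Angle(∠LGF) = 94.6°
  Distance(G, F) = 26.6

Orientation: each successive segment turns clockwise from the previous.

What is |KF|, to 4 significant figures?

19.27

W is at the origin; WM runs at -160.9° with length 25.3, so M = (-23.91, -8.279). ∠WMK = 48.5° gives MK at 67.60° from the x-axis; with |MK| = 24.1, K = (-14.72, 14.00). ∠MKR = 57.3° gives KR at -55.10° from the x-axis; with |KR| = 24.6, R = (-0.6486, -6.173). ∠KRL = 122.7° gives RL at -112.4° from the x-axis; with |RL| = 24.1, L = (-9.832, -28.45). ∠RLG = 112.6° gives LG at -179.8° from the x-axis; with |LG| = 13.4, G = (-23.23, -28.50). ∠LGF = 94.6° gives GF at 94.80° from the x-axis; with |GF| = 26.6, F = (-25.46, -1.994). Then |KF| = |F − K| = 19.27.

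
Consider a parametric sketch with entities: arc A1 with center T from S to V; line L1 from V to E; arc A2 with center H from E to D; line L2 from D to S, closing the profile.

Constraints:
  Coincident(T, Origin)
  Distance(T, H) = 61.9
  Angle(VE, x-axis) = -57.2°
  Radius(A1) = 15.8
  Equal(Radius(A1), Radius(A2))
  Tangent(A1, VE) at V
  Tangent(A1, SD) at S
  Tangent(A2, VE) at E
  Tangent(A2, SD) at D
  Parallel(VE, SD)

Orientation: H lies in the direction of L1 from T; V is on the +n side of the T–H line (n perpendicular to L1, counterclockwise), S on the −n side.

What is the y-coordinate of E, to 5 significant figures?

-43.472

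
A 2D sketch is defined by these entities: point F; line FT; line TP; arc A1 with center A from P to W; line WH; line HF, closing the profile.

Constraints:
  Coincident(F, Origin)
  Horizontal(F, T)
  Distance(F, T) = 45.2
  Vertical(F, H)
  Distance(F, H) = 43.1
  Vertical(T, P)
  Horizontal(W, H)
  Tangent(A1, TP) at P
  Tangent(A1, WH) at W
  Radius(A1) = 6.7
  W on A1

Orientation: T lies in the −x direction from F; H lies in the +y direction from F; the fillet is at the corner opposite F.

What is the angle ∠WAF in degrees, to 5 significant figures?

133.39°

F is at the origin; F and T share the same y with |FT| = 45.2 and T on the −x side, so T = (-45.200, 0.0000). F and H share the same x with |FH| = 43.1 and H on the +y side, so H = (0.0000, 43.100). The virtual corner opposite F is at (-45.200, 43.100). The tangent condition forces AP to be normal to TP and the tangent condition forces AW to be normal to WH, with radius 6.7, so the center A sits 6.7 in from both sides at A = (-38.500, 36.400). That places the tangent points at P = (-45.200, 36.400) on TP and W = (-38.500, 43.100) on WH. Then cos ∠WAF = AW·AF / (|AW||AF|), giving 133.39°.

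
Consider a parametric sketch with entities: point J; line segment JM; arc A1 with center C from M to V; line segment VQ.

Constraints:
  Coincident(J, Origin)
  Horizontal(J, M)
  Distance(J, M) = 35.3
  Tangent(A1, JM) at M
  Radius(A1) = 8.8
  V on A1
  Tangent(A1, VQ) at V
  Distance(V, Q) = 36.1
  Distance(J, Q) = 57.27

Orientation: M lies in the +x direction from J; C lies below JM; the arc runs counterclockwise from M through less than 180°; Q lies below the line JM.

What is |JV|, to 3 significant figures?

28.7

J is at the origin; JM is horizontal with |JM| = 35.3 and M on the +x side, so M = (35.3, 0.00). Tangency of A1 to JM means the radius CM is perpendicular to JM, so C = M + (0, -8.8) = (35.3, -8.80). Since CV ⟂ VQ (tangency), |CQ| = √(8.8² + 36.1²) = 37.2 regardless of where V sits on A1. So Q lies on both circle(J, 57.27) and circle(C, 37.2); the below-JM intersection is Q = (34.2, -45.9). V is the foot of the tangent from Q: V = (26.7, -10.6).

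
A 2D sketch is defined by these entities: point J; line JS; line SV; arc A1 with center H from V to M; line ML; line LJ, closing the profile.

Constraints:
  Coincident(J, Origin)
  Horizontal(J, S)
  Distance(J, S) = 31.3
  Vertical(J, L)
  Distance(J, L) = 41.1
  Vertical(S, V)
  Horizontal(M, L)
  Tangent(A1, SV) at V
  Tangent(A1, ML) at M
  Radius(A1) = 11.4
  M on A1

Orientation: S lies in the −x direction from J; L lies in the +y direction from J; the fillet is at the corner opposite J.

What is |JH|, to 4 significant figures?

35.75

J is at the origin; J and S share the same y with |JS| = 31.3 and S on the −x side, so S = (-31.30, 0.000). JL is vertical with |JL| = 41.1 and L on the +y side, so L = (0.000, 41.10). The virtual corner opposite J is at (-31.30, 41.10). Since A1 is tangent to SV there, HV ⟂ SV and A1 meets ML tangentially, so HM is at right angles to ML, with radius 11.4, so the center H sits 11.4 in from both sides at H = (-19.90, 29.70). Then |JH| = |H − J| = 35.75.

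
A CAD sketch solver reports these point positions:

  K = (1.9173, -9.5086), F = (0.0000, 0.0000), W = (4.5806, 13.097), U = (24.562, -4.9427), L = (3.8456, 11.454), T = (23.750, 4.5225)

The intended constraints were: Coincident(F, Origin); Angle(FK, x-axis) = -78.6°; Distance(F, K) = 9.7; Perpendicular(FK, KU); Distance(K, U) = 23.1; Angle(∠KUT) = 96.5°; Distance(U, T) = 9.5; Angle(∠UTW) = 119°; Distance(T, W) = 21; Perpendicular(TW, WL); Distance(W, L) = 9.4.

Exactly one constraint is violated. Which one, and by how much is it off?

Distance(W, L) = 9.4 — off by 7.60.

F = (0.00, 0.00) ✓; FK at -78.60° ✓; |FK| = 9.700 ✓; ∠(FK, KU) = 90.00° ✓; |KU| = 23.10 ✓; ∠KUT = 96.50° ✓; |UT| = 9.500 ✓; ∠UTW = 119.0° ✓; |TW| = 21.00 ✓; ∠(TW, WL) = 90.00° ✓; |WL| = 1.800 ✗.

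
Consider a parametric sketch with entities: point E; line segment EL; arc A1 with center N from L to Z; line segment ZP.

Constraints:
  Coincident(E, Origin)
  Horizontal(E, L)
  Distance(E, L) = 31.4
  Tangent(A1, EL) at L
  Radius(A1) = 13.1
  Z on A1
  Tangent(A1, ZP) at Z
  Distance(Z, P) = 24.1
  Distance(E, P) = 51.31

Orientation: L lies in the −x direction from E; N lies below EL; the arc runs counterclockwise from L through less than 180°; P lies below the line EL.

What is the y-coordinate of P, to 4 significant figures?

-40.53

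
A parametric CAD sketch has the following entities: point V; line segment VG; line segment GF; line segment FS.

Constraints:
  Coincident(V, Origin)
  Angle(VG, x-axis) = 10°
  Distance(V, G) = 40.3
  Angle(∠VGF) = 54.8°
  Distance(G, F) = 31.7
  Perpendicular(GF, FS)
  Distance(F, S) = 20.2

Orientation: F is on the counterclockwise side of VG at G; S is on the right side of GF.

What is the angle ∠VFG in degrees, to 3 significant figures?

75.6°

V is at the origin; VG runs at 10.0° with length 40.3, so G = 40.3·(cos 10.0°, sin 10.0°) = (39.7, 7.00). ∠VGF = 54.8°, so GF runs at 10.0° + (180° − 54.8°) = 135° from the x-axis; with |GF| = 31.7, F = G + 31.7·(cos 135°, sin 135°) = (17.2, 29.3). Then cos ∠VFG = FV·FG / (|FV||FG|), giving 75.6°.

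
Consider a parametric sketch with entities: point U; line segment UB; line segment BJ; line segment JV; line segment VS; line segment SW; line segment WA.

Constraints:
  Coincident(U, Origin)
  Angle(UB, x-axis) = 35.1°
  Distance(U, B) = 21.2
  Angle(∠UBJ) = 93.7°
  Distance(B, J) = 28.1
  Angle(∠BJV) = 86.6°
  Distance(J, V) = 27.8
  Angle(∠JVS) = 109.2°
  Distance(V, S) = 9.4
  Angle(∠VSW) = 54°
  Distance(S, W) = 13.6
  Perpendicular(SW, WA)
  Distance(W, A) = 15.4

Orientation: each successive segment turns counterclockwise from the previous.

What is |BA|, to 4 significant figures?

43.12

U is at the origin; UB runs at 35.1° with length 21.2, so B = (17.34, 12.19). ∠UBJ = 93.7° gives BJ at 121.4° from the x-axis; with |BJ| = 28.1, J = (2.704, 36.17). ∠BJV = 86.6° gives JV at -145.2° from the x-axis; with |JV| = 27.8, V = (-20.12, 20.31). ∠JVS = 109.2° gives VS at -74.40° from the x-axis; with |VS| = 9.4, S = (-17.60, 11.26). ∠VSW = 54.0° gives SW at 51.60° from the x-axis; with |SW| = 13.6, W = (-9.148, 21.91). SW ⟂ WA, so WA runs at 141.6°; with |WA| = 15.4, A = (-21.22, 31.48). Then |BA| = |A − B| = 43.12.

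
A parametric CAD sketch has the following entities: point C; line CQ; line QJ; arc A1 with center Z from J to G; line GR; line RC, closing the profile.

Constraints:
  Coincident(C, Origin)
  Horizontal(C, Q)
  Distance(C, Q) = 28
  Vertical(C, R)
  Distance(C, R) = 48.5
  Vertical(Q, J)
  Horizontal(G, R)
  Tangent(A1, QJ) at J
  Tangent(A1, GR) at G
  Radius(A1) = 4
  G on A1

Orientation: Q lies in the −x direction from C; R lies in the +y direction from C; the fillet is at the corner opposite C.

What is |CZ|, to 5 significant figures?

50.559

C is at the origin; C and Q share the same y with |CQ| = 28.0 and Q on the −x side, so Q = (-28.000, 0.0000). CR is vertical with |CR| = 48.5 and R on the +y side, so R = (0.0000, 48.500). The virtual corner opposite C is at (-28.000, 48.500). Tangency of A1 to QJ means the radius ZJ is perpendicular to QJ and tangency of A1 to GR means the radius ZG is perpendicular to GR, with radius 4.0, so the center Z sits 4.0 in from both sides at Z = (-24.000, 44.500). Then |CZ| = |Z − C| = 50.559.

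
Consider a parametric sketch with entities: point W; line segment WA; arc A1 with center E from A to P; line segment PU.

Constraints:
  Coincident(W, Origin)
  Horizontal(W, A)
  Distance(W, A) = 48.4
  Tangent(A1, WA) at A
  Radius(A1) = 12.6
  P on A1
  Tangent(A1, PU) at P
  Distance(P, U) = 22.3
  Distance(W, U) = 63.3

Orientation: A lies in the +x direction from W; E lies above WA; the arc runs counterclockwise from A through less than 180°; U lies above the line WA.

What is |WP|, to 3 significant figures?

62.5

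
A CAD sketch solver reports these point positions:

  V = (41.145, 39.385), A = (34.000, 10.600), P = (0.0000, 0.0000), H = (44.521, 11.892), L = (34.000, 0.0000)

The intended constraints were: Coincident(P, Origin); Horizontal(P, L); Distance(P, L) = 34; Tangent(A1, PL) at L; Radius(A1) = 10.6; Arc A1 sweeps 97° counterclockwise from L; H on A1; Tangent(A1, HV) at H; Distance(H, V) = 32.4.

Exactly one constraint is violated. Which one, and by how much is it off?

Distance(H, V) = 32.4 — off by 4.70.

P = (0.00, 0.00) ✓; P.y = 0.00, L.y = 0.00 ✓; |PL| = 34.00 ✓; ∠(AL, LP) = 90.00° ✓; |AL| = 10.60 ✓; bearing(A→H) − bearing(A→L) = 97.00° ✓; |AH| = 10.60 ✓; ∠(AH, HV) = 90.00° ✓; |HV| = 27.70 ✗.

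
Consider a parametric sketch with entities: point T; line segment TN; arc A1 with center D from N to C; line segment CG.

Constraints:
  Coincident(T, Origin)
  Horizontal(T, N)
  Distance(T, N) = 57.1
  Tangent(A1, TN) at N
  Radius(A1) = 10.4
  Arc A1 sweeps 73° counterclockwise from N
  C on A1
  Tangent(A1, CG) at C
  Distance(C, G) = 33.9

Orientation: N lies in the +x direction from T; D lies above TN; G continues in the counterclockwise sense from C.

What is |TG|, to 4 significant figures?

86.63

On A1, N sits at bearing -90° from D; a 73° counterclockwise sweep puts C at bearing -17°, so C = D + 10.4·(cos -17°, sin -17°) = (67.05, 7.359). The tangent condition forces DC to be normal to CG, so CG runs along (−sin -17°, cos -17°); with |CG| = 33.9, G = (76.96, 39.78). Then |TG| = |G − T| = 86.63.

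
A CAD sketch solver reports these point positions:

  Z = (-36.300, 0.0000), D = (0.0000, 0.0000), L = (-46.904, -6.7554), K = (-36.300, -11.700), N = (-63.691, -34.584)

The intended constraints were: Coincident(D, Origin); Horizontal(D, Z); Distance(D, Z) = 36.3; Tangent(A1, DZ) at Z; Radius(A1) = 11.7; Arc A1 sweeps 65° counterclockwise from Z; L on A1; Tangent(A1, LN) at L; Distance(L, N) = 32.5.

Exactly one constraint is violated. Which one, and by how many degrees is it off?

Tangent(A1, LN) at L — off by 6.10°.

D = (0.00, 0.00) ✓; D.y = 0.00, Z.y = 0.00 ✓; |DZ| = 36.30 ✓; ∠(KZ, ZD) = 90.00° ✓; |KZ| = 11.70 ✓; bearing(K→L) − bearing(K→Z) = 65.00° ✓; |KL| = 11.70 ✓; ∠(KL, LN) = 96.10° ✗; |LN| = 32.50 ✓.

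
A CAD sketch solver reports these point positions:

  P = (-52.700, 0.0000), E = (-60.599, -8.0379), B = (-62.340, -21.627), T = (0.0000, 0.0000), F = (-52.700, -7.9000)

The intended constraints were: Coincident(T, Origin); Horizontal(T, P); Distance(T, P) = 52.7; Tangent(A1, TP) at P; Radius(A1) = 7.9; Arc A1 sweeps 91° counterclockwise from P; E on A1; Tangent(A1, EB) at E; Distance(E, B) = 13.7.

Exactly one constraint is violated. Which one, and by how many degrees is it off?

Tangent(A1, EB) at E — off by 8.30°.

T = (0.00, 0.00) ✓; T.y = 0.00, P.y = 0.00 ✓; |TP| = 52.70 ✓; ∠(FP, PT) = 90.00° ✓; |FP| = 7.900 ✓; bearing(F→E) − bearing(F→P) = 91.00° ✓; |FE| = 7.900 ✓; ∠(FE, EB) = 98.30° ✗; |EB| = 13.70 ✓.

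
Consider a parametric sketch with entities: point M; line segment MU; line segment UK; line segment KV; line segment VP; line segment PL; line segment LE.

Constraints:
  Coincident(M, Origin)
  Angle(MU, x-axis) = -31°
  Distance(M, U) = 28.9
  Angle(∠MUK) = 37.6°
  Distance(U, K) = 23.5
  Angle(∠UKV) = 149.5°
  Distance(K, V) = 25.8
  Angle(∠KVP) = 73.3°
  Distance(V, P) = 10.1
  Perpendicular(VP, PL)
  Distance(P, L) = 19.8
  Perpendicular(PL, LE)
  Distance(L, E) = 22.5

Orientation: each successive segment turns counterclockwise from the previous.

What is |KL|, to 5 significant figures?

5.5983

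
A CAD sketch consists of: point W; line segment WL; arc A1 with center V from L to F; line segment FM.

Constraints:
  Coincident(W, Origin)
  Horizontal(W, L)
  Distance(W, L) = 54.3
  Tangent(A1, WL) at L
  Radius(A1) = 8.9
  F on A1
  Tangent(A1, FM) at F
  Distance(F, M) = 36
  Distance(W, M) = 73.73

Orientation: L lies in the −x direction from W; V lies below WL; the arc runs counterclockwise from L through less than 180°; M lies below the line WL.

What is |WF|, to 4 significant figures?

63.92

W is at the origin; W and L share the same y with |WL| = 54.3 and L on the −x side, so L = (-54.30, 0.000). Since A1 is tangent to WL there, VL ⟂ WL, so V = L + (0, -8.9) = (-54.30, -8.900). Since VF ⟂ FM (tangency), |VM| = √(8.9² + 36.0²) = 37.08 regardless of where F sits on A1. So M lies on both circle(W, 73.73) and circle(V, 37.08); the below-WL intersection is M = (-57.76, -45.82). F is the foot of the tangent from M: F = (-63.10, -10.22).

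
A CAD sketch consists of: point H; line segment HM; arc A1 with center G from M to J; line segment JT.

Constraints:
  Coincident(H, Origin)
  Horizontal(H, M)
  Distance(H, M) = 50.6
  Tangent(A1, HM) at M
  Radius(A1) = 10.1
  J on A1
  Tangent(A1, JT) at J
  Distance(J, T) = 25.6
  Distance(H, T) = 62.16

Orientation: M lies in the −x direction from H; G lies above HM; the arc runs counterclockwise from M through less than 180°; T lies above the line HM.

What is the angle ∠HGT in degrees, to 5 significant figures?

98.997°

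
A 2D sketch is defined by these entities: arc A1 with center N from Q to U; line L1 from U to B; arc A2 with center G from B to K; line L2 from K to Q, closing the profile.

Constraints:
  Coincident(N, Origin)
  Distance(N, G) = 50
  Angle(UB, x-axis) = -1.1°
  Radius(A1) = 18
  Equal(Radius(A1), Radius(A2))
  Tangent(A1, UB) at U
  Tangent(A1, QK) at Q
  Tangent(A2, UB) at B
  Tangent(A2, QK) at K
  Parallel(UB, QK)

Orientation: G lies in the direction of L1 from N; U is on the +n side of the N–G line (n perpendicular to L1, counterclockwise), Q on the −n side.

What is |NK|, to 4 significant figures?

53.14

The slot axis is L1's direction at -1.1°, so u = (cos -1.1°, sin -1.1°) = (0.9998, -0.01920) and n = (−sin -1.1°, cos -1.1°) = (0.01920, 0.9998). N is at the origin and G lies 50.0 along u from N, so G = 50.0·u = (49.99, -0.9599). Tangency of A1 to both parallel lines with radius 18.0 puts U and Q at N ± 18.0·n: U = (0.3456, 18.00), Q = (-0.3456, -18.00). Equal radii place B and K the same way about G: B = G + 18.0·n = (50.34, 17.04), K = G − 18.0·n = (49.65, -18.96). Then |NK| = |K − N| = 53.14.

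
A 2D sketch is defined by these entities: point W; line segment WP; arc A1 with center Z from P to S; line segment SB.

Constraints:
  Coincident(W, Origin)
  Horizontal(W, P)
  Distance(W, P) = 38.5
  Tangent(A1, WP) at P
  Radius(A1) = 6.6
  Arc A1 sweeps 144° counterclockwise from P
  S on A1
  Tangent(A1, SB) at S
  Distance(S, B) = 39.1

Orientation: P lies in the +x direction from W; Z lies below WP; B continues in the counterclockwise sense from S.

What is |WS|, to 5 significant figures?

36.622

Tangency of A1 to WP means the radius ZP is perpendicular to WP, so Z = P + (0, -6.6) = (38.500, -6.6000). On A1, P sits at bearing 90° from Z; a 144° counterclockwise sweep puts S at bearing 234°, so S = Z + 6.6·(cos 234°, sin 234°) = (34.621, -11.940). Then |WS| = |S − W| = 36.622.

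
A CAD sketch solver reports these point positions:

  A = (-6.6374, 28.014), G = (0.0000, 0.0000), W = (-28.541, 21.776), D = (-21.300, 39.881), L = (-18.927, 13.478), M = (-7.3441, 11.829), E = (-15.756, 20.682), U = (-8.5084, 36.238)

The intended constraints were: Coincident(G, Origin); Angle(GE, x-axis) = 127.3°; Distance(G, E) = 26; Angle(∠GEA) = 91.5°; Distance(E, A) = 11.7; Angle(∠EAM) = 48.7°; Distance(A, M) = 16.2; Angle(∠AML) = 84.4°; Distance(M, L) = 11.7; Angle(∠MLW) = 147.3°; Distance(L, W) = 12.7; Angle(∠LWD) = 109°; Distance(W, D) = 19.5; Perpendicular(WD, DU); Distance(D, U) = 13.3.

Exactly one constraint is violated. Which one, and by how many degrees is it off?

Perpendicular(WD, DU) — off by 5.90°.

G = (0.00, 0.00) ✓; GE at 127.3° ✓; |GE| = 26.00 ✓; ∠GEA = 91.50° ✓; |EA| = 11.70 ✓; ∠EAM = 48.70° ✓; |AM| = 16.20 ✓; ∠AML = 84.40° ✓; |ML| = 11.70 ✓; ∠MLW = 147.3° ✓; |LW| = 12.70 ✓; ∠LWD = 109.0° ✓; |WD| = 19.50 ✓; ∠(WD, DU) = 84.10° ✗; |DU| = 13.30 ✓.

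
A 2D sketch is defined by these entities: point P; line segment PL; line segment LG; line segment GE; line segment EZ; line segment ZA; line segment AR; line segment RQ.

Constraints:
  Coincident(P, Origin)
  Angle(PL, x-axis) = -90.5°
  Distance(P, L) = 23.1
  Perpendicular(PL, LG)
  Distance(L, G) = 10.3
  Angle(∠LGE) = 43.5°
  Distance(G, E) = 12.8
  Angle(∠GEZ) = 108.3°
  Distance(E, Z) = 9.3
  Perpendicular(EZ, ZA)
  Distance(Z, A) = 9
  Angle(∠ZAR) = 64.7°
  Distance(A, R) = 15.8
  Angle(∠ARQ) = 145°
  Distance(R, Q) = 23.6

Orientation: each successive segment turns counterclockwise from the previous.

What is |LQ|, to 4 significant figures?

33.53

P is at the origin; PL runs at -90.5° with length 23.1, so L = (-0.2016, -23.10). The perpendicularity gives LG at right angles to PL, so LG runs at -0.5000°; with |LG| = 10.3, G = (10.10, -23.19). ∠LGE = 43.5° gives GE at 136.0° from the x-axis; with |GE| = 12.8, E = (0.8905, -14.30). ∠GEZ = 108.3° gives EZ at -152.3° from the x-axis; with |EZ| = 9.3, Z = (-7.344, -18.62). The perpendicularity gives ZA at right angles to EZ, so ZA runs at -62.30°; with |ZA| = 9.0, A = (-3.160, -26.59). ∠ZAR = 64.7° gives AR at 53.00° from the x-axis; with |AR| = 15.8, R = (6.349, -13.97). ∠ARQ = 145.0° gives RQ at 88.00° from the x-axis; with |RQ| = 23.6, Q = (7.172, 9.615). Then |LQ| = |Q − L| = 33.53.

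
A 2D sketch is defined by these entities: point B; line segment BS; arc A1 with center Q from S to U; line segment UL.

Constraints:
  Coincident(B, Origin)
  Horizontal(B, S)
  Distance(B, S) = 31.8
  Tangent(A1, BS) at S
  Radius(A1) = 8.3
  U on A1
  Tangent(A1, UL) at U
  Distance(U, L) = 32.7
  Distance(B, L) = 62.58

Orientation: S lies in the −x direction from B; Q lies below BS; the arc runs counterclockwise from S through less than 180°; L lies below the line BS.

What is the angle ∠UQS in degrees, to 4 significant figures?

68.90°

Checks: |QU| = 8.300 ✓; ∠(QU, UL) = 90.00° ✓; |UL| = 32.70 ✓; |BL| = 62.58 ✓.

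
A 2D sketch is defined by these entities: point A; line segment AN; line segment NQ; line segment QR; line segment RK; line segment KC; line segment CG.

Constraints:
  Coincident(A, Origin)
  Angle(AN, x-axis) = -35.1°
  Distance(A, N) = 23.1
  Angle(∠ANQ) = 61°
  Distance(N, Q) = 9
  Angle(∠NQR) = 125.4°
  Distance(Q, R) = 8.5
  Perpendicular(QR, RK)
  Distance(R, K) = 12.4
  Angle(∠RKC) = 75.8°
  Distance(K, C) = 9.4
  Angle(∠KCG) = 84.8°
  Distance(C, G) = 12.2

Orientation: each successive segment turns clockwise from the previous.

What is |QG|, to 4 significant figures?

3.719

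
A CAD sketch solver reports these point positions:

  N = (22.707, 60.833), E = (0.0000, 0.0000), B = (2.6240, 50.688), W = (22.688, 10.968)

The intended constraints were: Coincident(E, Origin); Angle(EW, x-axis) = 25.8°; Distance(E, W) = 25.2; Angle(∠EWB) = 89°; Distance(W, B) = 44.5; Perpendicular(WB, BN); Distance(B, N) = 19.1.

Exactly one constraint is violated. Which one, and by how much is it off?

Distance(B, N) = 19.1 — off by 3.40.

E = (0.00, 0.00) ✓; EW at 25.80° ✓; |EW| = 25.20 ✓; ∠EWB = 89.00° ✓; |WB| = 44.50 ✓; ∠(WB, BN) = 90.00° ✓; |BN| = 22.50 ✗.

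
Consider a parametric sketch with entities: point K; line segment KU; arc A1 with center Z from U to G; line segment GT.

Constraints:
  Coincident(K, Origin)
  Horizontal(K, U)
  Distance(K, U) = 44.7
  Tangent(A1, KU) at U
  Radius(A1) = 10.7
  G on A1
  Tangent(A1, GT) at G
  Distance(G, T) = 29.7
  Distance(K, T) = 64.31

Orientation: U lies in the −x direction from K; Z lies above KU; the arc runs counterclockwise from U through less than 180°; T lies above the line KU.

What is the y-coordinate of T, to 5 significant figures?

42.016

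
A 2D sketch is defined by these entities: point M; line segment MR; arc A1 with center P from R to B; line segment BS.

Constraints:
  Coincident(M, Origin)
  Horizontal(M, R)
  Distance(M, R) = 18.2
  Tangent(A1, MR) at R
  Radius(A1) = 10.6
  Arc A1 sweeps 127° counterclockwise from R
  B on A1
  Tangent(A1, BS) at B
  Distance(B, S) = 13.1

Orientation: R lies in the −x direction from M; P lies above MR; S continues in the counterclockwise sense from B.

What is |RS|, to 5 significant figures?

27.448

M is at the origin; M and R share the same y with |MR| = 18.2 and R on the −x side, so R = (-18.200, 0.0000). A1 meets MR tangentially, so PR is at right angles to MR, so P = R + (0, 10.6) = (-18.200, 10.600). On A1, R sits at bearing -90° from P; a 127° counterclockwise sweep puts B at bearing 37°, so B = P + 10.6·(cos 37°, sin 37°) = (-9.7345, 16.979). The tangent condition forces PB to be normal to BS, so BS runs along (−sin 37°, cos 37°); with |BS| = 13.1, S = (-17.618, 27.441). Then |RS| = |S − R| = 27.448.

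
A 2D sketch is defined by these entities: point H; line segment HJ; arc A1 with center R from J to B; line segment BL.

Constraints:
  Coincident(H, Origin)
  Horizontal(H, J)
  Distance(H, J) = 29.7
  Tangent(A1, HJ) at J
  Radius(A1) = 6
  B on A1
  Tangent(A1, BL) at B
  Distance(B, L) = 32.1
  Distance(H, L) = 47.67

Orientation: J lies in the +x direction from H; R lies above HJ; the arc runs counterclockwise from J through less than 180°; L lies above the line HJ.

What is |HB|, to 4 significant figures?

36.30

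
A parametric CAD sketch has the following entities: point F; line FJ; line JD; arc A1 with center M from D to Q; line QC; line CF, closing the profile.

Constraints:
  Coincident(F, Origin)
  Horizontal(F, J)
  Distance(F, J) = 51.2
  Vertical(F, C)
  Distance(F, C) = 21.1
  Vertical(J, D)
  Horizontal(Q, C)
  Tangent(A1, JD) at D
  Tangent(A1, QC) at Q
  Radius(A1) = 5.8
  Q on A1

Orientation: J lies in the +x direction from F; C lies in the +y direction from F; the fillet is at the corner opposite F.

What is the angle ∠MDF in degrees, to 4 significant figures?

16.64°

The virtual corner opposite F is at (51.20, 21.10). Since A1 is tangent to JD there, MD ⟂ JD and tangency of A1 to QC means the radius MQ is perpendicular to QC, with radius 5.8, so the center M sits 5.8 in from both sides at M = (45.40, 15.30). That places the tangent points at D = (51.20, 15.30) on JD and Q = (45.40, 21.10) on QC. Then cos ∠MDF = DM·DF / (|DM||DF|), giving 16.64°.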